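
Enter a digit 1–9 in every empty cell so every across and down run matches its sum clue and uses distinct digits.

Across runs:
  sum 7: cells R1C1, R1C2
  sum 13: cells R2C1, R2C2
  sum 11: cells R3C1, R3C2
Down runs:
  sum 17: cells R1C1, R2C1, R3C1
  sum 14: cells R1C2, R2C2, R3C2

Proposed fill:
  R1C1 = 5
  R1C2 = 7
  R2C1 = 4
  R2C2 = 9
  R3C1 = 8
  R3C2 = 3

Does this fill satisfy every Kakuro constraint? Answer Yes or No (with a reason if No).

No — the across run R1C1–R1C2 sums to 12, not 7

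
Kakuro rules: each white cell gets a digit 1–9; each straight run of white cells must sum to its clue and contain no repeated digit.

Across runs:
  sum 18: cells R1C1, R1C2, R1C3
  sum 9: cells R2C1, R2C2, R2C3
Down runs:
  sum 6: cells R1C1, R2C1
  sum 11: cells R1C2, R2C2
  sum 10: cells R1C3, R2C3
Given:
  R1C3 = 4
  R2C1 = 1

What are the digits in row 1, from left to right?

5 9 4

R1C1 = 6 − 1 = 5 completes the 6 down.
R1C2 = 18 − 9 = 9 completes the 18 across.
R2C2 = 11 − 9 = 2 completes the 11 down.
R2C3 = 9 − 3 = 6 completes the 9 across.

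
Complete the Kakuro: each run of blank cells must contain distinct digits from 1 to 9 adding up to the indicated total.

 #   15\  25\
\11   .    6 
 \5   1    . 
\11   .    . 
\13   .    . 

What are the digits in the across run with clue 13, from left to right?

6, 7

R1C1 = 11 − 6 = 5 completes the 11 across.
R2C2 = 5 − 1 = 4 completes the 5 across.
No cell is forced outright now. R3C2 can only be 7 or 8 (the digits allowed by both its 11 across and its 25 down). If R3C2 = 7: then R3C1 would have to be in {4} for the 11 across but in {2,3,6,7} for the 15 down — contradiction. So R3C2 = 8.
R3C1 = 11 − 8 = 3 completes the 11 across.
R4C1 = 15 − 9 = 6 completes the 15 down.
R4C2 = 13 − 6 = 7 completes the 13 across.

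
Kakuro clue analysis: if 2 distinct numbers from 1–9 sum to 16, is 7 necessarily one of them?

Yes

The only way to make 16 from 2 distinct digits is {7,9}, which contains 7.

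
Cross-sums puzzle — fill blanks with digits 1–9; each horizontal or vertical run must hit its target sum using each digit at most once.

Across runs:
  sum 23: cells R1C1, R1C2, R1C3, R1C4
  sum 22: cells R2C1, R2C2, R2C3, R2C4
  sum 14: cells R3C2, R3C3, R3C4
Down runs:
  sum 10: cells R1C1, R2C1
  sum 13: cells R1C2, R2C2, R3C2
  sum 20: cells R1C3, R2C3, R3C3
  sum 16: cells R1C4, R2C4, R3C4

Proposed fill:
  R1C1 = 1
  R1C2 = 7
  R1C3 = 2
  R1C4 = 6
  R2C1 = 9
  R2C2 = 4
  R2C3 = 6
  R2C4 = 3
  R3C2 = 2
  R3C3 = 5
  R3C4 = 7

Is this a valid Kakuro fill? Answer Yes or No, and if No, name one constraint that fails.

No — the across run R1C1–R1C4 sums to 16, not 23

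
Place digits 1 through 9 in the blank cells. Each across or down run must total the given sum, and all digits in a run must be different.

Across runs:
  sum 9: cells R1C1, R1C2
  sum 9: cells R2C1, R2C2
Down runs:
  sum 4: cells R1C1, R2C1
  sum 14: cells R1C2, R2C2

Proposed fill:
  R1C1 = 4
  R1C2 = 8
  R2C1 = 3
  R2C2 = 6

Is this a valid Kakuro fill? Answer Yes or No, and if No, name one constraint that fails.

No — the across run R1C1–R1C2 sums to 12, not 9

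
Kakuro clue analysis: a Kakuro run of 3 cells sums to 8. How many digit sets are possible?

3 distinct digits from 1–9 sum between 6 and 24.
Enumerating: {1,2,5}, {1,3,4}.

2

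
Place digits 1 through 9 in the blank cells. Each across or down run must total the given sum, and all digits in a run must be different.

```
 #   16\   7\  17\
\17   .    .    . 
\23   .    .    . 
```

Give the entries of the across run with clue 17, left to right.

23 in 3 cells must be {6,8,9}; 16 in 2 cells must be {7,9}; 17 in 2 cells must be {8,9}.
The 23 across and the 16 down share only 9, so R2C1 = 9.
Given what's placed, R2C2 must be 6 to fit the 23 across and 7 down.
R2C3 = 23 − 15 = 8 completes the 23 across.
R1C1 = 16 − 9 = 7 completes the 16 down.
R1C2 = 7 − 6 = 1 completes the 7 down.
R1C3 = 17 − 8 = 9 completes the 17 across.

7 1 9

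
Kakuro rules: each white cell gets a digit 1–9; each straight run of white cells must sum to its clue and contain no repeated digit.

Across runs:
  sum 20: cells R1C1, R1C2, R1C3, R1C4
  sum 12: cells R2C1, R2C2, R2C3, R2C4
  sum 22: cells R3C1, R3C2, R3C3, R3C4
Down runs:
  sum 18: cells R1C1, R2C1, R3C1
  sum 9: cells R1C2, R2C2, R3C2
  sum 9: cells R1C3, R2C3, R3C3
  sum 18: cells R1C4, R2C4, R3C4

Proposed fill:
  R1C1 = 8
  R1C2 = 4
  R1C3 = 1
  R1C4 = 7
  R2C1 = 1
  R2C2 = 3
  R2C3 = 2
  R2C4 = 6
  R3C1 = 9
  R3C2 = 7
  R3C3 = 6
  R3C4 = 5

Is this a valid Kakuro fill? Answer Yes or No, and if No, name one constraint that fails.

No — the across run R3C1–R3C4 sums to 27, not 22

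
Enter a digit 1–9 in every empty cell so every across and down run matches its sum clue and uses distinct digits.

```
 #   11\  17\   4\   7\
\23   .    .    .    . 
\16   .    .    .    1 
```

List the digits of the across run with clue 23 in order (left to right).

17 in 2 cells must be {8,9}; 4 in 2 cells must be {1,3}.
R1C4 = 7 − 1 = 6 completes the 7 down.
Given what's placed, R2C3 must be 3 to fit the 16 across and 4 down.
R1C3 = 4 − 3 = 1 completes the 4 down.
Given what's placed, R2C2 must be 8 to fit the 16 across and 17 down.
R1C2 = 17 − 8 = 9 completes the 17 down.
R2C1 = 16 − 12 = 4 completes the 16 across.
R1C1 = 23 − 16 = 7 completes the 23 across.

7, 9, 1, 6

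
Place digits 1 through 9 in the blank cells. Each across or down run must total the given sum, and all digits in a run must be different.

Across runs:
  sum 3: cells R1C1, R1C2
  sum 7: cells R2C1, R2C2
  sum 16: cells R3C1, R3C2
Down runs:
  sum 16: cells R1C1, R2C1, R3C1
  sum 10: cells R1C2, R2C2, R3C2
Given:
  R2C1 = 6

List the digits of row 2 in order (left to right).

6 1

3 in 2 cells must be {1,2}; 16 in 2 cells must be {7,9}.
R2C2 = 7 − 6 = 1 completes the 7 across.
Given what's placed, R3C2 must be 7 to fit the 16 across and 10 down.
R1C2 = 10 − 8 = 2 completes the 10 down.
R3C1 = 16 − 7 = 9 completes the 16 across.
R1C1 = 3 − 2 = 1 completes the 3 across.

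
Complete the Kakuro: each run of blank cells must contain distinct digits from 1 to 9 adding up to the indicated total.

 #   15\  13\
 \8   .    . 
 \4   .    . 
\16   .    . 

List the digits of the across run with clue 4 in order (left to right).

3, 1

4 in 2 cells must be {1,3}; 16 in 2 cells must be {7,9}.
Nothing is forced directly, so branch on R2C1, whose candidates are 1 or 3. If R2C1 = 1: that forces R2C2 = 3, R3C1 = 9, after which R3C2 would have to be in {7} for the 16 across but in {1,2,4,6,8,9} for the 13 down — contradiction. So R2C1 = 3.
R2C2 = 4 − 3 = 1 completes the 4 across.
Given what's placed, R3C1 must be 7 to fit the 16 across and 15 down.
R3C2 = 16 − 7 = 9 completes the 16 across.
R1C1 = 15 − 10 = 5 completes the 15 down.
R1C2 = 8 − 5 = 3 completes the 8 across.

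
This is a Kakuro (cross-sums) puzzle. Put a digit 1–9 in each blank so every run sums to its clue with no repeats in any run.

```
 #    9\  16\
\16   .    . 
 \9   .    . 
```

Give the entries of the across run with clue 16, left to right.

16 in 2 cells must be {7,9}.
The 16 across and the 9 down share only 7, so R1C1 = 7.
R1C2 = 16 − 7 = 9 completes the 16 across.
R2C1 = 9 − 7 = 2 completes the 9 down.
R2C2 = 9 − 2 = 7 completes the 9 across.

7 9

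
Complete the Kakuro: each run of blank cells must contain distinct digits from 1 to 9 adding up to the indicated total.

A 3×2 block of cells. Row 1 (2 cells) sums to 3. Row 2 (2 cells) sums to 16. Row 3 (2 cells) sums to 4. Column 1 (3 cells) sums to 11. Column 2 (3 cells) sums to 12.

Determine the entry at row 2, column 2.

3 in 2 cells must be {1,2}; 16 in 2 cells must be {7,9}; 4 in 2 cells must be {1,3}.
The 16 across and the 11 down share only 7, so (2,1) = 7.
(2,2) = 16 − 7 = 9 completes the 16 across.
Given what's placed, (3,2) must be 1 to fit the 4 across and 12 down.
(1,1) = 1: the only remaining digit allowed by both the 3 across and the 11 down.
(1,2) = 3 − 1 = 2 completes the 3 across.
(3,1) = 4 − 1 = 3 completes the 4 across.

9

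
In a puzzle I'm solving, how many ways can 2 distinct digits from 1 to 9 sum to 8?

2 distinct digits from 1–9 sum between 3 and 17.
Enumerating: {1,7}, {2,6}, {3,5}.

3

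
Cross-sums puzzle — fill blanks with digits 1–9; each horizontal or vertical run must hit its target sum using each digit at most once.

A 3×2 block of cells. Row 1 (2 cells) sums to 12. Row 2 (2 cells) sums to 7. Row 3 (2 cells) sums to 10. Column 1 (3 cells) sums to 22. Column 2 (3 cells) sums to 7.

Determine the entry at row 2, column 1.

5

7 in 3 cells must be {1,2,4}.
The 12 across and the 7 down share only 4, so (1,2) = 4.
(1,1) = 12 − 4 = 8 completes the 12 across.
Given what's placed, (2,1) must be 5 to fit the 7 across and 22 down.
(2,2) = 7 − 5 = 2 completes the 7 across.
(3,1) = 22 − 13 = 9 completes the 22 down.
(3,2) = 10 − 9 = 1 completes the 10 across.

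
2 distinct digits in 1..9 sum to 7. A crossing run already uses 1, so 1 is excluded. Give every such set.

2 distinct digits from 1–9 sum between 3 and 17.
Dropping sets that contain 1.

{2,5}; {3,4}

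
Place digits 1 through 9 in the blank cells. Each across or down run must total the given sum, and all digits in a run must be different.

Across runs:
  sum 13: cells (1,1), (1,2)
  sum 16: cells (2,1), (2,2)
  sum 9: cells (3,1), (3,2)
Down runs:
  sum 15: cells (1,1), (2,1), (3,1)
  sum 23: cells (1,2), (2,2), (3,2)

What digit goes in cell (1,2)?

8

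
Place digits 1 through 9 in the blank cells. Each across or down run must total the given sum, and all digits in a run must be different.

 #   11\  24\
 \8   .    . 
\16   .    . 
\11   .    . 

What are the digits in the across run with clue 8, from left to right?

1 7

16 in 2 cells must be {7,9}; 24 in 3 cells must be {7,8,9}.
The 8 across and the 24 down share only 7, so R1C2 = 7.
The 16 across and the 11 down share only 7, so R2C1 = 7.
R2C2 = 16 − 7 = 9 completes the 16 across.
R3C1 = 3: the only remaining digit allowed by both the 11 across and the 11 down.
R3C2 = 11 − 3 = 8 completes the 11 across.
R1C1 = 8 − 7 = 1 completes the 8 across.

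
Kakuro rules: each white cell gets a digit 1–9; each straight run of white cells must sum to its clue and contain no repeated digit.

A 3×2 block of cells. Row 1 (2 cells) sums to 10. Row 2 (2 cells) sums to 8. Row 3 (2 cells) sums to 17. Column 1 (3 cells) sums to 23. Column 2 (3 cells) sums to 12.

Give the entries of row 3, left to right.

8, 9

17 in 2 cells must be {8,9}; 23 in 3 cells must be {6,8,9}.
The 8 across and the 23 down share only 6, so (2,1) = 6.
(2,2) = 8 − 6 = 2 completes the 8 across.
Given what's placed, (3,2) must be 9 to fit the 17 across and 12 down.
(1,2) = 12 − 11 = 1 completes the 12 down.
(3,1) = 17 − 9 = 8 completes the 17 across.
(1,1) = 10 − 1 = 9 completes the 10 across.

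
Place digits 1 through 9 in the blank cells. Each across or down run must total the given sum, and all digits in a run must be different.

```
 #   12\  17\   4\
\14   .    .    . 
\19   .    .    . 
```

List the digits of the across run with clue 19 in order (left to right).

17 in 2 cells must be {8,9}; 4 in 2 cells must be {1,3}.
The 19 across and the 4 down share only 3, so R2C3 = 3.
R1C3 = 4 − 3 = 1 completes the 4 down.
Given what's placed, R2C2 must be 9 to fit the 19 across and 17 down.
R1C2 = 17 − 9 = 8 completes the 17 down.
R2C1 = 19 − 12 = 7 completes the 19 across.
R1C1 = 14 − 9 = 5 completes the 14 across.

7 9 3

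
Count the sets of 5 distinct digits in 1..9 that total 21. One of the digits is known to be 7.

5 distinct digits from 1–9 sum between 15 and 35.
Keeping only sets containing 7.
Enumerating: {1,2,3,7,8}, {1,2,5,6,7}, {1,3,4,6,7}, {2,3,4,5,7}.

4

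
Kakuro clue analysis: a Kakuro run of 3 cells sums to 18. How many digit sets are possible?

7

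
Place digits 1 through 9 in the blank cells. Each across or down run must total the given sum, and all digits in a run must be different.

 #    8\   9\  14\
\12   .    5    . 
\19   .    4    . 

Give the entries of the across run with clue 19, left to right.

R1C3 = 6: the only remaining digit allowed by both the 12 across and the 14 down.
R2C3 = 14 − 6 = 8 completes the 14 down.
R1C1 = 12 − 11 = 1 completes the 12 across.
R2C1 = 19 − 12 = 7 completes the 19 across.

7 4 8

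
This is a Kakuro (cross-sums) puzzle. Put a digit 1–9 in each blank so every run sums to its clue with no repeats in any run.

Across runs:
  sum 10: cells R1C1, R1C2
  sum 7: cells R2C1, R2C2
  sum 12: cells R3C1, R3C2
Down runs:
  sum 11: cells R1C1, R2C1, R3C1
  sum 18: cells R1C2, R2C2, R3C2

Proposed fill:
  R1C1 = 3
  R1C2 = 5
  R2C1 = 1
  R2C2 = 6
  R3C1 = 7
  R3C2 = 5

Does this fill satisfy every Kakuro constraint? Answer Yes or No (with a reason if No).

No — the down run R1C2–R3C2 sums to 16, not 18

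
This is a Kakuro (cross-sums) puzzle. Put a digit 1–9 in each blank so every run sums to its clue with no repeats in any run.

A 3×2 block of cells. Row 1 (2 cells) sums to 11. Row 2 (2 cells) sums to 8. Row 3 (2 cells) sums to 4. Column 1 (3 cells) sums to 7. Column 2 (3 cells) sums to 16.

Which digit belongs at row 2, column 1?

2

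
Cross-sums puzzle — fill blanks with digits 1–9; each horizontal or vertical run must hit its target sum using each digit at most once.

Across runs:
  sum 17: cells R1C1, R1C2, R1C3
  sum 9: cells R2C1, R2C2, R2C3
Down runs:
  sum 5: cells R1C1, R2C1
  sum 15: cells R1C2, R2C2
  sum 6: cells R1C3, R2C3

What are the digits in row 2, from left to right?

2, 6, 1

The 9 across and the 15 down share only 6, so R2C2 = 6.
R1C2 = 15 − 6 = 9 completes the 15 down.
Nothing is forced directly, so branch on R2C1, whose candidates are 1 or 2. If R2C1 = 1: then R1C1 would have to be in {1,2,3,5,6,7} for the 17 across but in {4} for the 5 down — contradiction. So R2C1 = 2.
R1C1 = 5 − 2 = 3 completes the 5 down.
R1C3 = 17 − 12 = 5 completes the 17 across.
R2C3 = 9 − 8 = 1 completes the 9 across.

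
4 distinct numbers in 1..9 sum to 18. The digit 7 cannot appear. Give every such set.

{1,2,6,9}; {1,3,5,9}; {1,3,6,8}; {1,4,5,8}; {2,3,4,9}; {2,3,5,8}; {3,4,5,6}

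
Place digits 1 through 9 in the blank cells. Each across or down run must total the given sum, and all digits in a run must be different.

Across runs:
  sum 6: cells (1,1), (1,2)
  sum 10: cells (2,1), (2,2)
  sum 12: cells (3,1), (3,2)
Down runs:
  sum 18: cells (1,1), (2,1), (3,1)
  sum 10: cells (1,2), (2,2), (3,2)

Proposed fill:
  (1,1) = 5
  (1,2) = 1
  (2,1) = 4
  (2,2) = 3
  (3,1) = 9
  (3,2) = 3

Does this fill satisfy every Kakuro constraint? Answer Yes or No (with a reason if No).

No — the down run (1,2)–(3,2) sums to 7, not 10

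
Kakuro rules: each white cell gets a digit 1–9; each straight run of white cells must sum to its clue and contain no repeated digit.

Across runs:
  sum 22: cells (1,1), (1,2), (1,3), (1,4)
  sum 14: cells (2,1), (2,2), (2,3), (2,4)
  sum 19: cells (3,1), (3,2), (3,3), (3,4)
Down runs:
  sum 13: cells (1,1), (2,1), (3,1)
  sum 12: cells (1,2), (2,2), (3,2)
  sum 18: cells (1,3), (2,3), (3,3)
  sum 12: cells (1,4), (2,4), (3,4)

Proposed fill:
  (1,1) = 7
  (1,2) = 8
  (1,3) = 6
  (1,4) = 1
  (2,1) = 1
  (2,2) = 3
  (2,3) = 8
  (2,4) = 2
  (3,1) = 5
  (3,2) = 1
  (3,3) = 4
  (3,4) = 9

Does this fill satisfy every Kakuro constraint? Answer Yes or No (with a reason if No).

Across: 7+8+6+1=22; 1+3+8+2=14; 5+1+4+9=19. Down: 7+1+5=13; 8+3+1=12; 6+8+4=18; 1+2+9=12. No digit repeats within any run.

Yes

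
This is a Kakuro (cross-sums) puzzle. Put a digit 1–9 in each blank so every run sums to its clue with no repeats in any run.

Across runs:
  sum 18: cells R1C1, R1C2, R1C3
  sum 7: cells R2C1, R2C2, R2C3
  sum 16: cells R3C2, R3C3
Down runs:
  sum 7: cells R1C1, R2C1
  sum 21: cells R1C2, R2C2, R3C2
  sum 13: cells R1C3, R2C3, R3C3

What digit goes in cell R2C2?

7 in 3 cells must be {1,2,4}; 16 in 2 cells must be {7,9}.
Only 4 fits R2C2 under both its across sum 7 and down sum 21.

4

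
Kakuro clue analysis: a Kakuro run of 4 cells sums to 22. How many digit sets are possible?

4 distinct digits from 1–9 sum between 10 and 30.

11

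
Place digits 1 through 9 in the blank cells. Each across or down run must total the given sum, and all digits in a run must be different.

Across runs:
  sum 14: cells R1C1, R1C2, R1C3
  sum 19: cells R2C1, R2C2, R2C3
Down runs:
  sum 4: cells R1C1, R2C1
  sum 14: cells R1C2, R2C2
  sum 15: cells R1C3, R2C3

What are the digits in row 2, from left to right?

3, 9, 7

4 in 2 cells must be {1,3}.
The 19 across and the 4 down share only 3, so R2C1 = 3.
Given what's placed, R2C2 must be 9 to fit the 19 across and 14 down.
R2C3 = 19 − 12 = 7 completes the 19 across.
R1C1 = 4 − 3 = 1 completes the 4 down.
R1C2 = 14 − 9 = 5 completes the 14 down.
R1C3 = 14 − 6 = 8 completes the 14 across.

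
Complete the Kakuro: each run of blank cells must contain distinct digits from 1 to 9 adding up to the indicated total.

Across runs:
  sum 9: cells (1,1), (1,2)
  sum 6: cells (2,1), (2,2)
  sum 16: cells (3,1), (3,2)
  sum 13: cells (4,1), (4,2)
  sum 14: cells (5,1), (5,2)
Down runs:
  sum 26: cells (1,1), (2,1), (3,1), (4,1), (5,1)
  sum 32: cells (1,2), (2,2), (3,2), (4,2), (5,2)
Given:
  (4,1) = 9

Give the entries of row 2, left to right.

1 5

16 in 2 cells must be {7,9}.
(3,1) = 7: the only remaining digit allowed by both the 16 across and the 26 down.
(3,2) = 16 − 7 = 9 completes the 16 across.
(4,2) = 13 − 9 = 4 completes the 13 across.
Given what's placed, (2,2) must be 5 to fit the 6 across and 32 down.
(2,1) = 6 − 5 = 1 completes the 6 across.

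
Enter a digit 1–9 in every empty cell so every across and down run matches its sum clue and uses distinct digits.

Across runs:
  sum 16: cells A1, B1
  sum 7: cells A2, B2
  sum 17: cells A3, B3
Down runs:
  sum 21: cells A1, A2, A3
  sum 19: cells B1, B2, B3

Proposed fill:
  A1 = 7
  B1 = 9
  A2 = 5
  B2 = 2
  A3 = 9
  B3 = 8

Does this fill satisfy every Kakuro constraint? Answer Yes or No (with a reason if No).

Yes

Across: 7+9=16; 5+2=7; 9+8=17. Down: 7+5+9=21; 9+2+8=19. No digit repeats within any run.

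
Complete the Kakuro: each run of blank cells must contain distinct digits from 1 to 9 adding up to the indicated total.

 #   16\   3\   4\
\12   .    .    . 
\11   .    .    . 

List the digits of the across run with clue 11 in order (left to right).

16 in 2 cells must be {7,9}; 3 in 2 cells must be {1,2}; 4 in 2 cells must be {1,3}.
The 11 across and the 16 down share only 7, so R2C1 = 7.
Given what's placed, R2C2 must be 1 to fit the 11 across and 3 down.
R2C3 = 11 − 8 = 3 completes the 11 across.
R1C1 = 16 − 7 = 9 completes the 16 down.
R1C2 = 3 − 1 = 2 completes the 3 down.
R1C3 = 12 − 11 = 1 completes the 12 across.

7 1 3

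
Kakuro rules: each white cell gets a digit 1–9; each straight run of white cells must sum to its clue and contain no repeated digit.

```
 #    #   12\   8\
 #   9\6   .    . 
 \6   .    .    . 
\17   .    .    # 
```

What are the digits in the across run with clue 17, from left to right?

6 in 3 cells must be {1,2,3}; 17 in 2 cells must be {8,9}.
The 17 across and the 9 down share only 8, so R3C1 = 8.
R3C2 = 17 − 8 = 9 completes the 17 across.
R2C1 = 9 − 8 = 1 completes the 9 down.
R2C2 = 2: the only remaining digit allowed by both the 6 across and the 12 down.
R2C3 = 6 − 3 = 3 completes the 6 across.
R1C2 = 12 − 11 = 1 completes the 12 down.
R1C3 = 6 − 1 = 5 completes the 6 across.

8 9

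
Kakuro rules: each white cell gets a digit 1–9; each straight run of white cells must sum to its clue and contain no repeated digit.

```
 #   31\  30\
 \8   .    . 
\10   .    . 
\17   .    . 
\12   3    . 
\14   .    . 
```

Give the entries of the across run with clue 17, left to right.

9 8

17 in 2 cells must be {8,9}.
R4C2 = 12 − 3 = 9 completes the 12 across.
R3C2 = 8: the only remaining digit allowed by both the 17 across and the 30 down.
R3C1 = 17 − 8 = 9 completes the 17 across.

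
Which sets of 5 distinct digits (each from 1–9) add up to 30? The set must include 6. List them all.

{2,5,6,8,9}; {3,4,6,8,9}; {3,5,6,7,9}; {4,5,6,7,8}

5 distinct digits from 1–9 sum between 15 and 35.
Keeping only sets containing 6.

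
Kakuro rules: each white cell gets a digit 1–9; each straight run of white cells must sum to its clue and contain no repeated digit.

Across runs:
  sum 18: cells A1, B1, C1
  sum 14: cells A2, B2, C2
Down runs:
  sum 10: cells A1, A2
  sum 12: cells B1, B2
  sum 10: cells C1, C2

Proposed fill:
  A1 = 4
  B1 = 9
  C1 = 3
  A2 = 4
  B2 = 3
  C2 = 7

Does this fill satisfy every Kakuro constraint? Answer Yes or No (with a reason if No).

No — the down run A1–A2 sums to 8, not 10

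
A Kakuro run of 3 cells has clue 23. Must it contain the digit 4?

No

The only way to make 23 from 3 distinct digits is {6,8,9}, which does not contain 4.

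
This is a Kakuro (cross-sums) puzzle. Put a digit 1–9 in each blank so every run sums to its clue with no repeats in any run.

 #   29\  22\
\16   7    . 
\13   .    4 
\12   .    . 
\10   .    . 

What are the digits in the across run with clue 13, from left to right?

9, 4

16 in 2 cells must be {7,9}; 29 in 4 cells must be {5,7,8,9}.
R1C2 = 16 − 7 = 9 completes the 16 across.
R2C1 = 13 − 4 = 9 completes the 13 across.
R4C1 = 8: the only remaining digit allowed by both the 10 across and the 29 down.
R4C2 = 10 − 8 = 2 completes the 10 across.
R3C1 = 29 − 24 = 5 completes the 29 down.
R3C2 = 12 − 5 = 7 completes the 12 across.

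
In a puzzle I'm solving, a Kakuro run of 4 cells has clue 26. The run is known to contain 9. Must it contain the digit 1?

Counterexample: {2,7,8,9} sums to 26 under that restriction without using 1.

No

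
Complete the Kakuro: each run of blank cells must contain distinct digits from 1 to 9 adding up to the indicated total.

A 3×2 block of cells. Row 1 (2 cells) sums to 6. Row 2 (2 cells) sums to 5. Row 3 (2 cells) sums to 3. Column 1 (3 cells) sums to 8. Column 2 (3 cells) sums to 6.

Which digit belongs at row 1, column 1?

3 in 2 cells must be {1,2}; 6 in 3 cells must be {1,2,3}.
Nothing is forced directly, so branch on (3,1), whose candidates are 1 or 2. If (3,1) = 2: that forces (2,1) = 1, after which (2,2) would have to be in {4} for the 5 across but in {1,2,3} for the 6 down — contradiction. So (3,1) = 1.
(3,2) = 3 − 1 = 2 completes the 3 across.
Given what's placed, (1,2) must be 1 to fit the 6 across and 6 down.
(2,2) = 6 − 3 = 3 completes the 6 down.
(1,1) = 6 − 1 = 5 completes the 6 across.
(2,1) = 5 − 3 = 2 completes the 5 across.

5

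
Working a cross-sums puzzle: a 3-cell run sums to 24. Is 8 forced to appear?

The only way to make 24 from 3 distinct digits is {7,8,9}, which contains 8.

Yes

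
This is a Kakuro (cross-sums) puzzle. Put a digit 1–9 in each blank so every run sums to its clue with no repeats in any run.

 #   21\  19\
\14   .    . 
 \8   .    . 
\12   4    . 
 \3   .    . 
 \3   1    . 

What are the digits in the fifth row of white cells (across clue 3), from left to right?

1, 2

3 in 2 cells must be {1,2}.
R3C2 = 12 − 4 = 8 completes the 12 across.
Given what's placed, R4C1 must be 2 to fit the 3 across and 21 down.
R4C2 = 3 − 2 = 1 completes the 3 across.
R5C2 = 3 − 1 = 2 completes the 3 across.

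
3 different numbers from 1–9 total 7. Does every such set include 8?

No

The only way to make 7 from 3 distinct digits is {1,2,4}, which does not contain 8.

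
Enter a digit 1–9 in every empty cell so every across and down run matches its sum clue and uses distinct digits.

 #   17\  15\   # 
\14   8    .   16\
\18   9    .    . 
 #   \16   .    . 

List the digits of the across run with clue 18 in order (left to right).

9 2 7

16 in 2 cells must be {7,9}; 17 in 2 cells must be {8,9}.
R1C2 = 14 − 8 = 6 completes the 14 across.
Given what's placed, R2C3 must be 7 to fit the 18 across and 16 down.
R3C2 = 7: the only remaining digit allowed by both the 16 across and the 15 down.
R3C3 = 16 − 7 = 9 completes the 16 across.
R2C2 = 18 − 16 = 2 completes the 18 across.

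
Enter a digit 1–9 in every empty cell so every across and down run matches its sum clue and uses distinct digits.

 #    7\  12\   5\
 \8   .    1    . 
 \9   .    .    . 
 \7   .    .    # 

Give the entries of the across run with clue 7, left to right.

2 5

7 in 3 cells must be {1,2,4}.
Nothing is forced directly, so branch on R1C1, whose candidates are 2 or 4. If R1C1 = 2: then R1C3 would have to be in {5} for the 8 across but in {1,2,3,4} for the 5 down — contradiction. So R1C1 = 4.
R1C3 = 8 − 5 = 3 completes the 8 across.
R2C3 = 5 − 3 = 2 completes the 5 down.
R2C1 = 1: the only remaining digit allowed by both the 9 across and the 7 down.
R2C2 = 9 − 3 = 6 completes the 9 across.
R3C1 = 7 − 5 = 2 completes the 7 down.
R3C2 = 7 − 2 = 5 completes the 7 across.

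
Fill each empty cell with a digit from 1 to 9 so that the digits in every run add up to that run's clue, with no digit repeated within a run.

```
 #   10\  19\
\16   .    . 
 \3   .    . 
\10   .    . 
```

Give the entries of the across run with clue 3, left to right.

16 in 2 cells must be {7,9}; 3 in 2 cells must be {1,2}.
The 16 across and the 10 down share only 7, so R1C1 = 7.
R1C2 = 16 − 7 = 9 completes the 16 across.
Given what's placed, R2C2 must be 2 to fit the 3 across and 19 down.
R3C2 = 19 − 11 = 8 completes the 19 down.
R2C1 = 3 − 2 = 1 completes the 3 across.
R3C1 = 10 − 8 = 2 completes the 10 across.

1 2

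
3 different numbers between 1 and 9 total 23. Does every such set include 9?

Yes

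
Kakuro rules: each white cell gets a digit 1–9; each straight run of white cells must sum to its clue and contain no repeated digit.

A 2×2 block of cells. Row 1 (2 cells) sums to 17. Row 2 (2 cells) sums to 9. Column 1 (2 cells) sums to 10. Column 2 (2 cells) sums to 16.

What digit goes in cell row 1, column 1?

17 in 2 cells must be {8,9}; 16 in 2 cells must be {7,9}.
The 17 across and the 16 down share only 9, so (1,2) = 9.
(2,2) = 16 − 9 = 7 completes the 16 down.
(1,1) = 17 − 9 = 8 completes the 17 across.
(2,1) = 9 − 7 = 2 completes the 9 across.

8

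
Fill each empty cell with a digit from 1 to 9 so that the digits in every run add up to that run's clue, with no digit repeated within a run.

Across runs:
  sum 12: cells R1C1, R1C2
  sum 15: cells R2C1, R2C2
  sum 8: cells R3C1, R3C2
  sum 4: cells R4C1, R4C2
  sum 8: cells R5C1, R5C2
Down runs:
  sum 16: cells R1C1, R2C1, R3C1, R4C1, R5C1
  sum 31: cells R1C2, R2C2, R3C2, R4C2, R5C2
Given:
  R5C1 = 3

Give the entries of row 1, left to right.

4 in 2 cells must be {1,3}; 16 in 5 cells must be {1,2,3,4,6}.
R1C1 = 4: the only remaining digit allowed by both the 12 across and the 16 down.
R1C2 = 12 − 4 = 8 completes the 12 across.

4, 8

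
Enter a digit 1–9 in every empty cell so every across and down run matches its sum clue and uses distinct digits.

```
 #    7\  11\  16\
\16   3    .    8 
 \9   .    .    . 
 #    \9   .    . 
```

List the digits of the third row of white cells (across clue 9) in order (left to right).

4, 5

R1C2 = 16 − 11 = 5 completes the 16 across.
R2C1 = 7 − 3 = 4 completes the 7 down.
R2C2 = 2: the only remaining digit allowed by both the 9 across and the 11 down.
R2C3 = 9 − 6 = 3 completes the 9 across.
R3C2 = 11 − 7 = 4 completes the 11 down.
R3C3 = 9 − 4 = 5 completes the 9 across.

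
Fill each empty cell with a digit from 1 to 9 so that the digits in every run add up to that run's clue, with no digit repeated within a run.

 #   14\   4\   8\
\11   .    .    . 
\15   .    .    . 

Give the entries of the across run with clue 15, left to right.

8 1 6

4 in 2 cells must be {1,3}.
Nothing is forced directly, so branch on R1C1, whose candidates are 5 or 6 or 8. If R1C1 = 5: then R1C2 would have to be in {2,4} for the 11 across but in {1,3} for the 4 down — contradiction. If R1C1 = 8: that forces R1C2 = 1, R1C3 = 2, R2C1 = 6, after which R2C2 would have to be in {1,2,4,5,7,8} for the 15 across but in {3} for the 4 down — contradiction. So R1C1 = 6.
R2C1 = 14 − 6 = 8 completes the 14 down.
Nothing is forced directly, so branch on R1C2, whose candidates are 1 or 3. If R1C2 = 1: then R1C3 would have to be in {4} for the 11 across but in {1,2,3,5,6,7} for the 8 down — contradiction. So R1C2 = 3.
R1C3 = 11 − 9 = 2 completes the 11 across.
R2C2 = 4 − 3 = 1 completes the 4 down.
R2C3 = 15 − 9 = 6 completes the 15 across.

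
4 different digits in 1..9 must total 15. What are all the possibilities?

{1,2,3,9}; {1,2,4,8}; {1,2,5,7}; {1,3,4,7}; {1,3,5,6}; {2,3,4,6}

4 distinct digits from 1–9 sum between 10 and 30.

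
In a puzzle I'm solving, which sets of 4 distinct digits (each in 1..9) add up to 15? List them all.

4 distinct digits from 1–9 sum between 10 and 30.

{1,2,3,9}; {1,2,4,8}; {1,2,5,7}; {1,3,4,7}; {1,3,5,6}; {2,3,4,6}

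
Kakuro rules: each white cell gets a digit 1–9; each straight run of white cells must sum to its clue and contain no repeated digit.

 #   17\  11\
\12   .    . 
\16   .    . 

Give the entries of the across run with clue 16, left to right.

16 in 2 cells must be {7,9}; 17 in 2 cells must be {8,9}.
The 16 across and the 17 down share only 9, so R2C1 = 9.
R2C2 = 16 − 9 = 7 completes the 16 across.
R1C1 = 17 − 9 = 8 completes the 17 down.
R1C2 = 12 − 8 = 4 completes the 12 across.

9 7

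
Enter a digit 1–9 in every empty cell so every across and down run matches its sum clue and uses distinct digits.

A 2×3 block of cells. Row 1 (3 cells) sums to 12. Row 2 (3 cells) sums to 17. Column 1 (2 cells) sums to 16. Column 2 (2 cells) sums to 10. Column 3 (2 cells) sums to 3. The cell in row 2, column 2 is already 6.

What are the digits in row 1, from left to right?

16 in 2 cells must be {7,9}; 3 in 2 cells must be {1,2}.
(1,2) = 10 − 6 = 4 completes the 10 down.
Given what's placed, (2,3) must be 2 to fit the 17 across and 3 down.
(1,1) = 7: the only remaining digit allowed by both the 12 across and the 16 down.
(1,3) = 12 − 11 = 1 completes the 12 across.
(2,1) = 17 − 8 = 9 completes the 17 across.

7 4 1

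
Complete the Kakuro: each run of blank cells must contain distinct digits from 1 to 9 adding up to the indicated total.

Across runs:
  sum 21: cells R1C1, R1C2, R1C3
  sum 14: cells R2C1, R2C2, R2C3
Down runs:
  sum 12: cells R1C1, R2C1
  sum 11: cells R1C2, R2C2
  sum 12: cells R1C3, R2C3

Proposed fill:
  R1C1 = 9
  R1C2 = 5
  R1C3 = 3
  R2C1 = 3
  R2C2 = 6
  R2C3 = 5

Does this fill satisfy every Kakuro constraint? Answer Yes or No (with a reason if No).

No — the down run R1C3–R2C3 sums to 8, not 12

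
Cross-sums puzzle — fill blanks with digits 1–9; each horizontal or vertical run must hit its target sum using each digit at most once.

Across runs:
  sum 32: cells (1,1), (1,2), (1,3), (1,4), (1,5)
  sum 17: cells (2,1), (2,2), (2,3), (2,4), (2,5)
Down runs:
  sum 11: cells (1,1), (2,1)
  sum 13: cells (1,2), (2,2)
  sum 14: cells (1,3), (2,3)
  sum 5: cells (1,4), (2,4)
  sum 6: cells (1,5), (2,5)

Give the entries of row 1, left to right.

Nothing is forced directly, so branch on (2,3), whose candidates are 5 or 6. If (2,3) = 6: that forces (1,3) = 8, (2,2) = 5, after which (1,2) would have to be in {2,3,4,5,6,7,9} for the 32 across but in {8} for the 13 down — contradiction. So (2,3) = 5.
(1,3) = 14 − 5 = 9 completes the 14 down.
Given what's placed, (2,2) must be 6 to fit the 17 across and 13 down.
(1,2) = 13 − 6 = 7 completes the 13 down.
No cell is forced outright now. (1,4) can only be 2 or 3 (the digits allowed by both its 32 across and its 5 down). If (1,4) = 2: then (1,5) would have to be in {6,8} for the 32 across but in {1,2,4,5} for the 6 down — contradiction. So (1,4) = 3.
Given what's placed, (1,5) must be 5 to fit the 32 across and 6 down.
(2,4) = 5 − 3 = 2 completes the 5 down.
(2,5) = 6 − 5 = 1 completes the 6 down.
(1,1) = 32 − 24 = 8 completes the 32 across.

8 7 9 3 5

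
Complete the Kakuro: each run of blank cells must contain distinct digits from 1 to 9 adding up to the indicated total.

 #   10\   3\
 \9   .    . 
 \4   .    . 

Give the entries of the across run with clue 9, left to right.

7 2

4 in 2 cells must be {1,3}; 3 in 2 cells must be {1,2}.
The 4 across and the 3 down share only 1, so R2C2 = 1.
R1C2 = 3 − 1 = 2 completes the 3 down.
R2C1 = 4 − 1 = 3 completes the 4 across.
R1C1 = 9 − 2 = 7 completes the 9 across.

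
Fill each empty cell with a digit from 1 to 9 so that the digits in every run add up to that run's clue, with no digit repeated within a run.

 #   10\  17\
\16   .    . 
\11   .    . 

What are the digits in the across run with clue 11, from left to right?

3, 8

16 in 2 cells must be {7,9}; 17 in 2 cells must be {8,9}.
The 16 across and the 17 down share only 9, so R1C2 = 9.
R2C2 = 17 − 9 = 8 completes the 17 down.
R1C1 = 16 − 9 = 7 completes the 16 across.
R2C1 = 11 − 8 = 3 completes the 11 across.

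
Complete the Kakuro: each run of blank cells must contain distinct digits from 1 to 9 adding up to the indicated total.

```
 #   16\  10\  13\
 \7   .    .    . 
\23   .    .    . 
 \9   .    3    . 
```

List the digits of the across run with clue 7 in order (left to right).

7 in 3 cells must be {1,2,4}; 23 in 3 cells must be {6,8,9}.
R2C2 = 6: the only remaining digit allowed by both the 23 across and the 10 down.
R1C2 = 10 − 9 = 1 completes the 10 down.
No cell is forced outright now. R2C3 can only be 8 or 9 (the digits allowed by both its 23 across and its 13 down). If R2C3 = 9: then R1C3 would have to be in {2,4} for the 7 across but in {1,3} for the 13 down — contradiction. So R2C3 = 8.
R2C1 = 23 − 14 = 9 completes the 23 across.
Nothing is forced directly, so branch on R1C1, whose candidates are 2 or 4. If R1C1 = 4: that forces R1C3 = 2, after which R3C1 would have to be in {1,2,4,5} for the 9 across but in {3} for the 16 down — contradiction. So R1C1 = 2.
R1C3 = 7 − 3 = 4 completes the 7 across.

2 1 4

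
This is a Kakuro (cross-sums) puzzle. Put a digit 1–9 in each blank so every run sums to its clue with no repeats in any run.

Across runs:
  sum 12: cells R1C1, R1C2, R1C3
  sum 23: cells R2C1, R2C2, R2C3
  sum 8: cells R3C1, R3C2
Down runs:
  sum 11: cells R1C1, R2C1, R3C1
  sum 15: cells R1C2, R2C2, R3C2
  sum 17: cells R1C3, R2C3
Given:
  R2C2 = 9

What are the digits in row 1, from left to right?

2 1 9

23 in 3 cells must be {6,8,9}; 17 in 2 cells must be {8,9}.
R2C3 = 8: the only remaining digit allowed by both the 23 across and the 17 down.
R1C3 = 17 − 8 = 9 completes the 17 down.
R2C1 = 23 − 17 = 6 completes the 23 across.
Nothing is forced directly, so branch on R1C1, whose candidates are 1 or 2. If R1C1 = 1: that forces R1C2 = 2, after which R3C1 would have to be in {1,2,3,5,6,7} for the 8 across but in {4} for the 11 down — contradiction. So R1C1 = 2.
R1C2 = 12 − 11 = 1 completes the 12 across.
R3C1 = 11 − 8 = 3 completes the 11 down.
R3C2 = 8 − 3 = 5 completes the 8 across.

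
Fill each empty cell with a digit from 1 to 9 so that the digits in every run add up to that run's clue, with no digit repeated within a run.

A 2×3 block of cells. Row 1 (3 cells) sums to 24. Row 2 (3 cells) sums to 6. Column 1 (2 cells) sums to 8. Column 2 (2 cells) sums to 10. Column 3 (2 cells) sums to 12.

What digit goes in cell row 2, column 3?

24 in 3 cells must be {7,8,9}; 6 in 3 cells must be {1,2,3}.
The 24 across and the 8 down share only 7, so (1,1) = 7.
(2,1) = 8 − 7 = 1 completes the 8 down.
Given what's placed, (2,3) must be 3 to fit the 6 across and 12 down.
(1,3) = 12 − 3 = 9 completes the 12 down.
(2,2) = 6 − 4 = 2 completes the 6 across.
(1,2) = 24 − 16 = 8 completes the 24 across.

3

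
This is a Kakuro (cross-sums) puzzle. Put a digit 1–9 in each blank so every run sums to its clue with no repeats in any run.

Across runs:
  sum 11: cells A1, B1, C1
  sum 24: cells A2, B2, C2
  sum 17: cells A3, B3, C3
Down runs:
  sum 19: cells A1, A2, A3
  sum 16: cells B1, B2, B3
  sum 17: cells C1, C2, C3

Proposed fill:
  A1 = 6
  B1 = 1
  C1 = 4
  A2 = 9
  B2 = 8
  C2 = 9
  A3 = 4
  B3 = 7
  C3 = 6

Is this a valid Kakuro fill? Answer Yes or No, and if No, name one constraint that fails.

No — the across run A2–C2 sums to 26, not 24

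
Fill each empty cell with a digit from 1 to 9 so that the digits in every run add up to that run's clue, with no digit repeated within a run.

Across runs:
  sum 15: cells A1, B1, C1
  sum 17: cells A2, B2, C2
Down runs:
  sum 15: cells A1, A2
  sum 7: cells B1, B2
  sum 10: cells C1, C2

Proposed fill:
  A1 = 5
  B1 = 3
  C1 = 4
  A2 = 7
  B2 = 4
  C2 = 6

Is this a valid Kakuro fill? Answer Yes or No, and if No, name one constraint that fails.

No — the across run A1–C1 sums to 12, not 15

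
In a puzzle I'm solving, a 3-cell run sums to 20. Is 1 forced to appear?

No

Counterexample: {3,8,9} sums to 20 without using 1.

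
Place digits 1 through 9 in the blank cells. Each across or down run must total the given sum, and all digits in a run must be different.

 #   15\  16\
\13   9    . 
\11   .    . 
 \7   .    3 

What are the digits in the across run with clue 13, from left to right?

R1C2 = 13 − 9 = 4 completes the 13 across.
R2C2 = 16 − 7 = 9 completes the 16 down.
R3C1 = 7 − 3 = 4 completes the 7 across.
R2C1 = 11 − 9 = 2 completes the 11 across.

9 4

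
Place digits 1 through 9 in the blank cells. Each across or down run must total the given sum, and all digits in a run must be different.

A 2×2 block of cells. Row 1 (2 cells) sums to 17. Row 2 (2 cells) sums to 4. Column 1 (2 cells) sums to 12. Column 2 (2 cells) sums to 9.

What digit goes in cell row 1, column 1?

17 in 2 cells must be {8,9}; 4 in 2 cells must be {1,3}.
The 17 across and the 9 down share only 8, so (1,2) = 8.
The 4 across and the 12 down share only 3, so (2,1) = 3.
(2,2) = 4 − 3 = 1 completes the 4 across.
(1,1) = 17 − 8 = 9 completes the 17 across.

9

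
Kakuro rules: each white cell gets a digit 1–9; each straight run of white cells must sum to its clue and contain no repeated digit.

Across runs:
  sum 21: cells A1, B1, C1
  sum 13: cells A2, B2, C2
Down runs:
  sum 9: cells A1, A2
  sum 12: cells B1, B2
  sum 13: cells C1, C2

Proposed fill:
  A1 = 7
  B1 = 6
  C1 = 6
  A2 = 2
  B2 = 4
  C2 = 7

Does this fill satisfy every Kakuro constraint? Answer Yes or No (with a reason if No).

No — the down run B1–B2 sums to 10, not 12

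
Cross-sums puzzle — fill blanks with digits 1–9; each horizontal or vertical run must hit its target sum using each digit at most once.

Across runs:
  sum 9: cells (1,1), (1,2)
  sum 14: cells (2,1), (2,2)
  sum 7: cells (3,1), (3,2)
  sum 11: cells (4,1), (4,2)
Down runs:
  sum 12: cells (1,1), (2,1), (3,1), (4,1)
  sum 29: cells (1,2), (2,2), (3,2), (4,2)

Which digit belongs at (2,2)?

9

29 in 4 cells must be {5,7,8,9}.
Only 5 fits (3,2) under both its across sum 7 and down sum 29.
(3,1) = 7 − 5 = 2 completes the 7 across.
Nothing is forced directly, so branch on (1,2), whose candidates are 7 or 8. If (1,2) = 7: then (1,1) would have to be in {2} for the 9 across but in {1,3,4,5,6} for the 12 down — contradiction. So (1,2) = 8.
(1,1) = 9 − 8 = 1 completes the 9 across.
(2,2) = 9: the only remaining digit allowed by both the 14 across and the 29 down.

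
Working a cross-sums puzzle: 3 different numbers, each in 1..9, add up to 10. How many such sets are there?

3 distinct digits from 1–9 sum between 6 and 24.
Enumerating: {1,2,7}, {1,3,6}, {1,4,5}, {2,3,5}.

4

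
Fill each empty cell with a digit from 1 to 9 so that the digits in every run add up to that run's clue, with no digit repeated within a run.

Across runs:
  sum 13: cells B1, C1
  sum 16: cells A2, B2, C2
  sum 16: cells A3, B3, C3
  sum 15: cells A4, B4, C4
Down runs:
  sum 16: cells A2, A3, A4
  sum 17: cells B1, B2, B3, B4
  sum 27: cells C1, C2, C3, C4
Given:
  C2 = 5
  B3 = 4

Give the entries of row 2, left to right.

Nothing is forced directly, so branch on C1, whose candidates are 6 or 7 or 9. If C1 = 6: that forces B1 = 7, after which B2 would have to be in {2,3,4,7,8,9} for the 16 across but in {1,5} for the 17 down — contradiction. If C1 = 9: then B1 would have to be in {4} for the 13 across but in {1,2,3,5,6,7,8,9} for the 17 down — contradiction. So C1 = 7.
B1 = 13 − 7 = 6 completes the 13 across.
B2 = 2: the only remaining digit allowed by both the 16 across and the 17 down.
Given what's placed, C3 must be 9 to fit the 16 across and 27 down.
B4 = 17 − 12 = 5 completes the 17 down.
C4 = 27 − 21 = 6 completes the 27 down.
A2 = 16 − 7 = 9 completes the 16 across.

9 2 5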